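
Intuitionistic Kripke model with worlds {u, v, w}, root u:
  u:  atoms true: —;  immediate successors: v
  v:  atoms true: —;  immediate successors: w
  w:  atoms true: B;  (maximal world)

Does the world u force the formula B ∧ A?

No

u ⊮ B ∧ A since u fails B.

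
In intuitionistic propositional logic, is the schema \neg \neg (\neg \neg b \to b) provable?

Yes

This is the double negation of double-negation elimination, which is intuitionistically derivable.
By Glivenko's theorem the double negation of any classical propositional tautology is intuitionistically provable; \neg \neg b \to b is classically a tautology.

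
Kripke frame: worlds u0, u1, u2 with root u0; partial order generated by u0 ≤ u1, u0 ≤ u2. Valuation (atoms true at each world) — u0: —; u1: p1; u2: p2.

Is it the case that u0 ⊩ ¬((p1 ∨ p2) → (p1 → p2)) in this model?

u0 ⊮ ¬((p1 ∨ p2) → (p1 → p2)) since u2 is accessible from u0 and u2 ⊩ (p1 ∨ p2) → (p1 → p2).
u2 ⊩ (p1 ∨ p2) → (p1 → p2): every world accessible from u2 that forces p1 ∨ p2 (namely u2) also forces p1 → p2.

No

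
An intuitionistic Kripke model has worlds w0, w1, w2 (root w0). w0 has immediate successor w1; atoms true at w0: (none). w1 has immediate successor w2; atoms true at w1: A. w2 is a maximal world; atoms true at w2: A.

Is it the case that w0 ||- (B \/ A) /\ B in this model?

w0 ||-/- (B \/ A) /\ B since w0 fails B \/ A.

No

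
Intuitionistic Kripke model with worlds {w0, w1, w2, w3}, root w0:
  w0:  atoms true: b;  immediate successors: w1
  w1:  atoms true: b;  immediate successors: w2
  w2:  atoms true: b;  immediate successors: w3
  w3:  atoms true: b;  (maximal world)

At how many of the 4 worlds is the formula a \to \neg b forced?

w0: forces it.
w1: forces it.
w2: forces it.
w3: forces it.
Worlds forcing the formula: {w0, w1, w2, w3}.

4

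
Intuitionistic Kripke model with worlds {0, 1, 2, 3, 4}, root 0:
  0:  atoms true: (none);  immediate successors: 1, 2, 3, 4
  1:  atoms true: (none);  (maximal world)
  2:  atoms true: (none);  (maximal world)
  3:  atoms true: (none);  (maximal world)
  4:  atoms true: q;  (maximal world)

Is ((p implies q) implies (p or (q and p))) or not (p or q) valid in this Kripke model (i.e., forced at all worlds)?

No

Not every world: 0 does not force ((p implies q) implies (p or (q and p))) or not (p or q).
0 does not force ((p implies q) implies (p or (q and p))) or not (p or q): neither disjunct is forced at 0.
0 does not force (p implies q) implies (p or (q and p)): already at 0 itself, 0 forces p implies q but 0 does not force p or (q and p).
0 does not force p or (q and p): neither disjunct is forced at 0.
0 lacks atom p, so 0 does not force p.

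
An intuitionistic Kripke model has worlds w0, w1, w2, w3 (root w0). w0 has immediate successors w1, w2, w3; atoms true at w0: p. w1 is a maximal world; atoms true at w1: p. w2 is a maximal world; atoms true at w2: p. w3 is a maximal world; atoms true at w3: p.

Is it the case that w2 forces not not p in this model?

Yes

w2 forces not not p: no world accessible from w2 forces not p.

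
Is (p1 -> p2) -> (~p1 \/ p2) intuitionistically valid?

This is the material-implication-as-disjunction principle, which is not intuitionistically valid.
A Kripke countermodel: worlds u0, u1; order generated by u0 <= u1; atoms true at each world — u0:{}; u1:{p1,p2}.
u0 ||-/- (p1 -> p2) -> (~p1 \/ p2): already at u0 itself, u0 ||- p1 -> p2 but u0 ||-/- ~p1 \/ p2.
u0 ||-/- ~p1 \/ p2: neither disjunct is forced at u0.
u0 ||-/- ~p1 since u1 is accessible from u0 and u1 ||- p1.
So the root u0 does not force the formula.

No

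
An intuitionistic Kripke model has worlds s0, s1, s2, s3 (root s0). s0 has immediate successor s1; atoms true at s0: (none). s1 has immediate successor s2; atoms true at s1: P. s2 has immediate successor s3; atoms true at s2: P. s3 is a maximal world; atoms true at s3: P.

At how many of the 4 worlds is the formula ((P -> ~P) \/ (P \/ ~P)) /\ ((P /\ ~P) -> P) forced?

s0: does not force it — s0 ||-/- ((P -> ~P) \/ (P \/ ~P)) /\ ((P /\ ~P) -> P) since s0 fails (P -> ~P) \/ (P \/ ~P).
s1: forces it.
s2: forces it.
s3: forces it.
Worlds forcing the formula: {s1, s2, s3}.

3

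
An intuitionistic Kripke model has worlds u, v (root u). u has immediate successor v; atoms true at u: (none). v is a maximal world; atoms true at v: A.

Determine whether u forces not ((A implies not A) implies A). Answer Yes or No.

u does not force not ((A implies not A) implies A) since u is accessible from u and u forces (A implies not A) implies A.
u forces (A implies not A) implies A vacuously: no world accessible from u forces the antecedent A implies not A.

No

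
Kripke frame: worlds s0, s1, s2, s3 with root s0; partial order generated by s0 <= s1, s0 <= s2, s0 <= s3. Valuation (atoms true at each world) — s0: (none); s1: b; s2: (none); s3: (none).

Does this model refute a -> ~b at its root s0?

s0 ||- a -> ~b vacuously: no world accessible from s0 forces the antecedent a.
So the root s0 forces a -> ~b; the model is not a countermodel.

No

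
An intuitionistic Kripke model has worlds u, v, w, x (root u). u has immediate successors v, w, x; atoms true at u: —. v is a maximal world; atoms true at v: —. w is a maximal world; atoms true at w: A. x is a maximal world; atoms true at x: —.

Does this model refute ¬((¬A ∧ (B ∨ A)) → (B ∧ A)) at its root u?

u ⊮ ¬((¬A ∧ (B ∨ A)) → (B ∧ A)) since u is accessible from u and u ⊩ (¬A ∧ (B ∨ A)) → (B ∧ A).
u ⊩ (¬A ∧ (B ∨ A)) → (B ∧ A) vacuously: no world accessible from u forces the antecedent ¬A ∧ (B ∨ A).
So the root u does not force ¬((¬A ∧ (B ∨ A)) → (B ∧ A)); the model is a countermodel.

Yes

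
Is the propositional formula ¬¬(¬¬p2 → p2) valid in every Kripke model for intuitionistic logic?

Yes

This is the double negation of double-negation elimination, which is intuitionistically derivable.
By Glivenko's theorem the double negation of any classical propositional tautology is intuitionistically provable; ¬¬p2 → p2 is classically a tautology.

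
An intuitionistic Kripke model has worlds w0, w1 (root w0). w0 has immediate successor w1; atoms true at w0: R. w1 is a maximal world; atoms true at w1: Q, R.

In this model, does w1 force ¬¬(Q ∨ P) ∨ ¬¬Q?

w1 ⊩ ¬¬(Q ∨ P) ∨ ¬¬Q via the disjunct ¬¬(Q ∨ P).

Yes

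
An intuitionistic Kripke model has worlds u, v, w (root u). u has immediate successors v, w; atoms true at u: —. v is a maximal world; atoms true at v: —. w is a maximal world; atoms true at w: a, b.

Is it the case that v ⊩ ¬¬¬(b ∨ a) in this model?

Yes

v ⊩ ¬¬¬(b ∨ a): no world accessible from v forces ¬¬(b ∨ a).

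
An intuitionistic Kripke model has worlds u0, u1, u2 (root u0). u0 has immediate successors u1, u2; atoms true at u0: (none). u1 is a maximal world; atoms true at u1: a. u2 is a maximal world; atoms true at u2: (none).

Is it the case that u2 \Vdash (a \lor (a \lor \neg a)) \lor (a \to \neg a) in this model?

Yes

u2 \Vdash (a \lor (a \lor \neg a)) \lor (a \to \neg a) via the disjunct a \lor (a \lor \neg a).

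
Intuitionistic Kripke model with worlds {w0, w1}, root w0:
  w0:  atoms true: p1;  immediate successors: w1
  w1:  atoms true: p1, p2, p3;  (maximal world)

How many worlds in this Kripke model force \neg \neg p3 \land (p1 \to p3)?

w0: does not force it — w0 \nVdash \neg \neg p3 \land (p1 \to p3) since w0 fails p1 \to p3.
w1: forces it.
Worlds forcing the formula: {w1}.

1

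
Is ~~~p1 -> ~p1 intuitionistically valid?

Yes

This is triple-negation reduction, which is intuitionistically derivable.
Assume ~~~p1 and suppose p1. Then ~~p1 (double-negation introduction), contradicting ~~~p1. So ~p1.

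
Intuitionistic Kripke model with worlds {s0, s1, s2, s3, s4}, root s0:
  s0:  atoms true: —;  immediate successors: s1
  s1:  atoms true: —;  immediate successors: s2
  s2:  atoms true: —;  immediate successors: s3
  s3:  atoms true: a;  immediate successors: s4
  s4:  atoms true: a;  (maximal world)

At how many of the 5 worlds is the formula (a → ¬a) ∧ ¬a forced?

s0: does not force it — s0 ⊮ (a → ¬a) ∧ ¬a since s0 fails a → ¬a.
s1: does not force it — s1 ⊮ (a → ¬a) ∧ ¬a since s1 fails a → ¬a.
s2: does not force it — s2 ⊮ (a → ¬a) ∧ ¬a since s2 fails a → ¬a.
s3: does not force it.
s4: does not force it.
Worlds forcing the formula: { }.

0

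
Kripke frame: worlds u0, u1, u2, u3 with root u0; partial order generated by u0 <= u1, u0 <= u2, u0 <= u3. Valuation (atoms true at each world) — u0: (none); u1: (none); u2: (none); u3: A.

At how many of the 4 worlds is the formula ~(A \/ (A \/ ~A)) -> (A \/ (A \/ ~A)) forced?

u0: forces it.
u1: forces it.
u2: forces it.
u3: forces it.
Worlds forcing the formula: {u0, u1, u2, u3}.

4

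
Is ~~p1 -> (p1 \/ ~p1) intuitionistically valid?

This is a variant of double-negation elimination (deriving excluded middle from double negation), which is not intuitionistically valid.
A Kripke countermodel: worlds w0, w1; order generated by w0 <= w1; atoms true at each world — w0:{}; w1:{p1}.
w0 ||-/- ~~p1 -> (p1 \/ ~p1): already at w0 itself, w0 ||- ~~p1 but w0 ||-/- p1 \/ ~p1.
w0 ||-/- p1 \/ ~p1: neither disjunct is forced at w0.
w0 lacks atom p1, so w0 ||-/- p1.
So the root w0 does not force the formula.

No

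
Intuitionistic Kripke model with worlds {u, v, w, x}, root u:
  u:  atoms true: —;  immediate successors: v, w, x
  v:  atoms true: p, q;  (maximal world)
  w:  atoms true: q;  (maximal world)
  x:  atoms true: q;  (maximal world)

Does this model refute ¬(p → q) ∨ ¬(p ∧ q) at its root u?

Yes

u ⊮ ¬(p → q) ∨ ¬(p ∧ q): neither disjunct is forced at u.
u ⊮ ¬(p → q) since u is accessible from u and u ⊩ p → q.
u ⊩ p → q: every world accessible from u that forces p (namely v) also forces q.
So the root u does not force ¬(p → q) ∨ ¬(p ∧ q); the model is a countermodel.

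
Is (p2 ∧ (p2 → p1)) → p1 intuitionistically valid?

This is modus ponens in implicational form, which is intuitionistically derivable.
If a world forces p2 and p2 → p1, then applying the implication at that world (which is accessible from itself) gives p1.

Yes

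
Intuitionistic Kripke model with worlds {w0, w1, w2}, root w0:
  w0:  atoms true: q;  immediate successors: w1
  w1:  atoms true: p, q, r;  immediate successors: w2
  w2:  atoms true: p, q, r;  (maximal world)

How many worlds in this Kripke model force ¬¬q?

3

w0: forces it.
w1: forces it.
w2: forces it.
Worlds forcing the formula: {w0, w1, w2}.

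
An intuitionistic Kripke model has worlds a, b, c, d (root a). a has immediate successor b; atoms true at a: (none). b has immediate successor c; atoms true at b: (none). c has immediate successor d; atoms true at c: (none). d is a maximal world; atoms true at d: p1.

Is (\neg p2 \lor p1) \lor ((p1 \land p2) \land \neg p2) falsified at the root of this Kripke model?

No

a \Vdash (\neg p2 \lor p1) \lor ((p1 \land p2) \land \neg p2) via the disjunct \neg p2 \lor p1.
So the root a forces (\neg p2 \lor p1) \lor ((p1 \land p2) \land \neg p2); the model is not a countermodel.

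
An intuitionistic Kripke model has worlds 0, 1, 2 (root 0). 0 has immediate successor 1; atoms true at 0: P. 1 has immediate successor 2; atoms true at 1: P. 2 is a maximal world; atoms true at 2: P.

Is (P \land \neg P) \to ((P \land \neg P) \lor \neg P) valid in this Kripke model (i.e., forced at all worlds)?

Yes

0 \Vdash (P \land \neg P) \to ((P \land \neg P) \lor \neg P) vacuously: no world accessible from 0 forces the antecedent P \land \neg P.
Since the root 0 forces (P \land \neg P) \to ((P \land \neg P) \lor \neg P) and forcing is persistent (monotone upward), every world forces it.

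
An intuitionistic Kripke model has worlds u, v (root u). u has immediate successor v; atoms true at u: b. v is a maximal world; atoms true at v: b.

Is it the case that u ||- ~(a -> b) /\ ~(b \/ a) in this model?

u ||-/- ~(a -> b) /\ ~(b \/ a) since u fails ~(a -> b).

No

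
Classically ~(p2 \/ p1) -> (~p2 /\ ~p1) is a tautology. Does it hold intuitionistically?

This is a constructively valid De Morgan direction (negated disjunction to conjunction of negations), which is intuitionistically derivable.
From ~(p2 \/ p1): if p2 held then p2 \/ p1 would, contradiction — so ~p2; similarly ~p1.

Yes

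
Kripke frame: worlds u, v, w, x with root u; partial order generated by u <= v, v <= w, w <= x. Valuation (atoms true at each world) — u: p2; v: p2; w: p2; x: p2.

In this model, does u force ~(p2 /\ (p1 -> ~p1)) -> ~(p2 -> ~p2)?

u ||- ~(p2 /\ (p1 -> ~p1)) -> ~(p2 -> ~p2) vacuously: no world accessible from u forces the antecedent ~(p2 /\ (p1 -> ~p1)).

Yes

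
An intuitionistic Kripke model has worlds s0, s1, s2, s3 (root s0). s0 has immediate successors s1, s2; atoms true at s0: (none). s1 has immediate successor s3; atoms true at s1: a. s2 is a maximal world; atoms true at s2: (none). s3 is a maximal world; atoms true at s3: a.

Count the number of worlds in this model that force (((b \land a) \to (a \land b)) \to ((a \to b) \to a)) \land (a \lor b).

s0: does not force it — s0 \nVdash (((b \land a) \to (a \land b)) \to ((a \to b) \to a)) \land (a \lor b) since s0 fails ((b \land a) \to (a \land b)) \to ((a \to b) \to a).
s1: forces it.
s2: does not force it — s2 \nVdash (((b \land a) \to (a \land b)) \to ((a \to b) \to a)) \land (a \lor b) since s2 fails ((b \land a) \to (a \land b)) \to ((a \to b) \to a).
s3: forces it.
Worlds forcing the formula: {s1, s3}.

2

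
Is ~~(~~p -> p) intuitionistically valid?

This is the double negation of double-negation elimination, which is intuitionistically derivable.
By Glivenko's theorem the double negation of any classical propositional tautology is intuitionistically provable; ~~p -> p is classically a tautology.

Yes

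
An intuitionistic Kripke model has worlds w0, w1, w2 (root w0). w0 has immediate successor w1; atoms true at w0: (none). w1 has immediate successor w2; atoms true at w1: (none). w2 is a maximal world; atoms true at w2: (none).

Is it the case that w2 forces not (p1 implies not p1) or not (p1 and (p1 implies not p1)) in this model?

w2 forces not (p1 implies not p1) or not (p1 and (p1 implies not p1)) via the disjunct not (p1 and (p1 implies not p1)).

Yes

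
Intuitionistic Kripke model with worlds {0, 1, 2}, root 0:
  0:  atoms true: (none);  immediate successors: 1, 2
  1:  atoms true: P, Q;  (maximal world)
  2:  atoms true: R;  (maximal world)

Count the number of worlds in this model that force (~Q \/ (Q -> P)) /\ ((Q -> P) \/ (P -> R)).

0: forces it.
1: forces it.
2: forces it.
Worlds forcing the formula: {0, 1, 2}.

3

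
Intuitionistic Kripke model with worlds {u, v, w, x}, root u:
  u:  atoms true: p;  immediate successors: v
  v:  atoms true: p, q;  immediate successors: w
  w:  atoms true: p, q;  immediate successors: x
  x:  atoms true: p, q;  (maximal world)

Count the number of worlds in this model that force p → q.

u: does not force it — u ⊮ p → q: already at u itself, u ⊩ p but u ⊮ q.
v: forces it.
w: forces it.
x: forces it.
Worlds forcing the formula: {v, w, x}.

3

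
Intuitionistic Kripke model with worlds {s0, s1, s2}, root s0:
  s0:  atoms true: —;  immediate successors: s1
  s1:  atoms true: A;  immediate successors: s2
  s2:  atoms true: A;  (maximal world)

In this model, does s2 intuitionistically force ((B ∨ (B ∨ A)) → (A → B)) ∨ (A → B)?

s2 ⊮ ((B ∨ (B ∨ A)) → (A → B)) ∨ (A → B): neither disjunct is forced at s2.
s2 ⊮ (B ∨ (B ∨ A)) → (A → B): already at s2 itself, s2 ⊩ B ∨ (B ∨ A) but s2 ⊮ A → B.
s2 ⊮ A → B: already at s2 itself, s2 ⊩ A but s2 ⊮ B.
s2 lacks atom B, so s2 ⊮ B.

No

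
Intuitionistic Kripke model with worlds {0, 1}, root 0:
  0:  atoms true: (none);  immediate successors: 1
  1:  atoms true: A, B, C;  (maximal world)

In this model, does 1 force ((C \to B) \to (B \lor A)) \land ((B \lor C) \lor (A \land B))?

Yes

1 \Vdash ((C \to B) \to (B \lor A)) \land ((B \lor C) \lor (A \land B)) since 1 forces both conjuncts.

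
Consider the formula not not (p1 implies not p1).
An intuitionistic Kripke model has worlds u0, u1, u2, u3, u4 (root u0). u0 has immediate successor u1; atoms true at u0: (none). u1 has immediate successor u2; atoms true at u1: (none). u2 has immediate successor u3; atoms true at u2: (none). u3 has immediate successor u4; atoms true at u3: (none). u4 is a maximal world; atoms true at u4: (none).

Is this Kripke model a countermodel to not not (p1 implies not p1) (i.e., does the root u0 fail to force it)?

No

u0 forces not not (p1 implies not p1): no world accessible from u0 forces not (p1 implies not p1).
So the root u0 forces not not (p1 implies not p1); the model is not a countermodel.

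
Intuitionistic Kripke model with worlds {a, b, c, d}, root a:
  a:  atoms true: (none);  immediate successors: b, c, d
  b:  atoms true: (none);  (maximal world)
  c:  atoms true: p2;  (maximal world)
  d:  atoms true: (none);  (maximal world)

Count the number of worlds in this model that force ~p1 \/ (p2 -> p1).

a: forces it.
b: forces it.
c: forces it.
d: forces it.
Worlds forcing the formula: {a, b, c, d}.

4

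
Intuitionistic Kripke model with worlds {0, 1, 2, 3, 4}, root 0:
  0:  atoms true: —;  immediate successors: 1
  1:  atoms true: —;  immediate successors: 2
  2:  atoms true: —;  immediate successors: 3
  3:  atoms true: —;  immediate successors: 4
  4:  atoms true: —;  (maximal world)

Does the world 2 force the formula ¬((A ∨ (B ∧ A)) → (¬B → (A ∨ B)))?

2 ⊮ ¬((A ∨ (B ∧ A)) → (¬B → (A ∨ B))) since 2 is accessible from 2 and 2 ⊩ (A ∨ (B ∧ A)) → (¬B → (A ∨ B)).
2 ⊩ (A ∨ (B ∧ A)) → (¬B → (A ∨ B)) vacuously: no world accessible from 2 forces the antecedent A ∨ (B ∧ A).

No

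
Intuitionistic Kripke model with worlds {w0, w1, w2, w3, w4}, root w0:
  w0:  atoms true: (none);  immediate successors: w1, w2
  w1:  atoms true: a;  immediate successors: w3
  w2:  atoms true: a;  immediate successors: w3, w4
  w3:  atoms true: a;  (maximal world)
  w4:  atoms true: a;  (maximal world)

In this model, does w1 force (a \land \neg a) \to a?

w1 \Vdash (a \land \neg a) \to a vacuously: no world accessible from w1 forces the antecedent a \land \neg a.

Yes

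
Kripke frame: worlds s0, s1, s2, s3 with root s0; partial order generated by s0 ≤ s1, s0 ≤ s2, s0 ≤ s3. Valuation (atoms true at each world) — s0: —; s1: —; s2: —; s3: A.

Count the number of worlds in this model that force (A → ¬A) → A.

s0: does not force it — s0 ⊮ (A → ¬A) → A: at the accessible world s1, s1 ⊩ A → ¬A but s1 ⊮ A.
s1: does not force it — s1 ⊮ (A → ¬A) → A: already at s1 itself, s1 ⊩ A → ¬A but s1 ⊮ A.
s2: does not force it — s2 ⊮ (A → ¬A) → A: already at s2 itself, s2 ⊩ A → ¬A but s2 ⊮ A.
s3: forces it.
Worlds forcing the formula: {s3}.

1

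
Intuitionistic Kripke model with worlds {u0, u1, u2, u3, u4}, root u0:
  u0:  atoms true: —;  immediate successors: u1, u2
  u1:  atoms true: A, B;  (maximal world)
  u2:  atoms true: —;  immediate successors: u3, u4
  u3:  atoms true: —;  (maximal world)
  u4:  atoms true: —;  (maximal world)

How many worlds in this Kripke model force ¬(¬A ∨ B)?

u0: does not force it — u0 ⊮ ¬(¬A ∨ B) since u1 is accessible from u0 and u1 ⊩ ¬A ∨ B.
u1: does not force it.
u2: does not force it.
u3: does not force it.
u4: does not force it.
Worlds forcing the formula: { }.

0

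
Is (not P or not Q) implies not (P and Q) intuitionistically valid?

This is a constructively valid De Morgan direction (disjunction of negations to negated conjunction), which is intuitionistically derivable.
If not P holds at a world then no accessible world forces P, hence none forces P and Q; likewise for not Q.

Yes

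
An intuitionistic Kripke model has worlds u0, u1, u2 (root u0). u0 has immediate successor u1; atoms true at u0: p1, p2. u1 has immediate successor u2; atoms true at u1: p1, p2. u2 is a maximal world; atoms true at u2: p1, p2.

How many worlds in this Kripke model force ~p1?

u0: does not force it — u0 ||-/- ~p1 since u0 is accessible from u0 and u0 ||- p1.
u1: does not force it — u1 ||-/- ~p1 since u1 is accessible from u1 and u1 ||- p1.
u2: does not force it.
Worlds forcing the formula: { }.

0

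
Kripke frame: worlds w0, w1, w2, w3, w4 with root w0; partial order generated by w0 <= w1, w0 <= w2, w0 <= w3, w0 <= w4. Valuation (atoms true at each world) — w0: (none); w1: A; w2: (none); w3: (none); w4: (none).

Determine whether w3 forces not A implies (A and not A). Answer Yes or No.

No

w3 does not force not A implies (A and not A): already at w3 itself, w3 forces not A but w3 does not force A and not A.
w3 does not force A and not A since w3 fails A.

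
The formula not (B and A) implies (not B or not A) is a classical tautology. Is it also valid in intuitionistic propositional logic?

No

This is the constructively invalid direction of De Morgan's law for conjunction, which is not intuitionistically valid.
A Kripke countermodel: worlds u, v, w; order generated by u <= v, u <= w; atoms true at each world — u:{}; v:{B}; w:{A}.
u does not force not (B and A) implies (not B or not A): already at u itself, u forces not (B and A) but u does not force not B or not A.
u does not force not B or not A: neither disjunct is forced at u.
u does not force not B since v is accessible from u and v forces B.
So the root u does not force the formula.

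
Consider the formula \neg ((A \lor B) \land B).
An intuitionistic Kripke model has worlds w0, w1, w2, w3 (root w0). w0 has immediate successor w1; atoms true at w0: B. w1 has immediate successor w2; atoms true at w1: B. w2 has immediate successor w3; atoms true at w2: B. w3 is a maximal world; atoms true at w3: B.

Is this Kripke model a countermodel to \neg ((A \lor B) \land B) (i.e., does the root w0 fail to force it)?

Yes

w0 \nVdash \neg ((A \lor B) \land B) since w0 is accessible from w0 and w0 \Vdash (A \lor B) \land B.
w0 \Vdash (A \lor B) \land B since w0 forces both conjuncts.
So the root w0 does not force \neg ((A \lor B) \land B); the model is a countermodel.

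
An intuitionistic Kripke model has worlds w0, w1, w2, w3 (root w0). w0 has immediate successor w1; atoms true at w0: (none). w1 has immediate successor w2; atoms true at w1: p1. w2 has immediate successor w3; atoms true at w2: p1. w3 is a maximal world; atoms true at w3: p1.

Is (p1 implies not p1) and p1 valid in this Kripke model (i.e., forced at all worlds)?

No

Not every world: w0 does not force (p1 implies not p1) and p1.
w0 does not force (p1 implies not p1) and p1 since w0 fails p1 implies not p1.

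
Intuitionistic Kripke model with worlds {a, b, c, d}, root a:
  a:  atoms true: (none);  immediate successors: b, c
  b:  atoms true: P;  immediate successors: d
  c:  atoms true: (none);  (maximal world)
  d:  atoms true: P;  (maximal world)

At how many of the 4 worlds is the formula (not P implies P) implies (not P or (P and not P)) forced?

a: does not force it — a does not force (not P implies P) implies (not P or (P and not P)): at the accessible world b, b forces not P implies P but b does not force not P or (P and not P).
b: does not force it — b does not force (not P implies P) implies (not P or (P and not P)): already at b itself, b forces not P implies P but b does not force not P or (P and not P).
c: forces it.
d: does not force it — d does not force (not P implies P) implies (not P or (P and not P)): already at d itself, d forces not P implies P but d does not force not P or (P and not P).
Worlds forcing the formula: {c}.

1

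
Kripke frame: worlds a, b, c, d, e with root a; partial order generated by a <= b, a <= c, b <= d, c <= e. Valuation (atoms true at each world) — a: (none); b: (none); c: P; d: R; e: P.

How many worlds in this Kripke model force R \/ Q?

a: does not force it — a ||-/- R \/ Q: neither disjunct is forced at a.
b: does not force it — b ||-/- R \/ Q: neither disjunct is forced at b.
c: does not force it — c ||-/- R \/ Q: neither disjunct is forced at c.
d: forces it.
e: does not force it.
Worlds forcing the formula: {d}.

1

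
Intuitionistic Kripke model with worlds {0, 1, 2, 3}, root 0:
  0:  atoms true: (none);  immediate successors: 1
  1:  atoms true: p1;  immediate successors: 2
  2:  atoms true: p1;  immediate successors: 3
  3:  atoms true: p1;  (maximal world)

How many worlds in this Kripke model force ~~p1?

4

0: forces it.
1: forces it.
2: forces it.
3: forces it.
Worlds forcing the formula: {0, 1, 2, 3}.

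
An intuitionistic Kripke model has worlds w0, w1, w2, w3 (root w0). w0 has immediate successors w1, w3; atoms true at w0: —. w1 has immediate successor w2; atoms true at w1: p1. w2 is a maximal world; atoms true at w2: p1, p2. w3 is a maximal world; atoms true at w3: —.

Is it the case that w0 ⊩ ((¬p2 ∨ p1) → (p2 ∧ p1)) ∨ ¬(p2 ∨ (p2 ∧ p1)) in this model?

w0 ⊮ ((¬p2 ∨ p1) → (p2 ∧ p1)) ∨ ¬(p2 ∨ (p2 ∧ p1)): neither disjunct is forced at w0.
w0 ⊮ (¬p2 ∨ p1) → (p2 ∧ p1): at the accessible world w1, w1 ⊩ ¬p2 ∨ p1 but w1 ⊮ p2 ∧ p1.
w1 ⊮ p2 ∧ p1 since w1 fails p2.

No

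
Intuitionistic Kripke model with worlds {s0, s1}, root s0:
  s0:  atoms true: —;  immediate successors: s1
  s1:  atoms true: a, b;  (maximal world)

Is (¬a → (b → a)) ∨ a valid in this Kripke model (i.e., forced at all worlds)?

s0 ⊩ (¬a → (b → a)) ∨ a via the disjunct ¬a → (b → a).
Since the root s0 forces (¬a → (b → a)) ∨ a and forcing is persistent (monotone upward), every world forces it.

Yes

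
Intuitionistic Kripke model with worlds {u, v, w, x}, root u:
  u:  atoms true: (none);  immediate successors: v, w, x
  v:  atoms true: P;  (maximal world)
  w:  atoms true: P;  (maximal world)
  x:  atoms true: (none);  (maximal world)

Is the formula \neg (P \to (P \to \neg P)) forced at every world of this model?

No

Not every world: u \nVdash \neg (P \to (P \to \neg P)).
u \nVdash \neg (P \to (P \to \neg P)) since x is accessible from u and x \Vdash P \to (P \to \neg P).
x \Vdash P \to (P \to \neg P) vacuously: no world accessible from x forces the antecedent P.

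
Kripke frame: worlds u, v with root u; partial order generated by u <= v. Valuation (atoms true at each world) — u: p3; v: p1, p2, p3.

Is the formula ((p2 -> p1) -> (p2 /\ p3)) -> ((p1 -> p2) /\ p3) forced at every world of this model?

u ||- ((p2 -> p1) -> (p2 /\ p3)) -> ((p1 -> p2) /\ p3): every world accessible from u that forces (p2 -> p1) -> (p2 /\ p3) (namely v) also forces (p1 -> p2) /\ p3.
Since the root u forces ((p2 -> p1) -> (p2 /\ p3)) -> ((p1 -> p2) /\ p3) and forcing is persistent (monotone upward), every world forces it.

Yes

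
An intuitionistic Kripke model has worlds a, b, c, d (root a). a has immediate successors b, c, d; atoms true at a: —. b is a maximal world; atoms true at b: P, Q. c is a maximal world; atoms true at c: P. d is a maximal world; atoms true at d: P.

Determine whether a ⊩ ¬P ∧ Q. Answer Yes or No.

a ⊮ ¬P ∧ Q since a fails ¬P.

No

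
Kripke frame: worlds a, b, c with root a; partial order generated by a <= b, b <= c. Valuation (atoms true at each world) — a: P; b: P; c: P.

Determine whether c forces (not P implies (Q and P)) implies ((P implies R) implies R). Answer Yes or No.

Yes

c forces (not P implies (Q and P)) implies ((P implies R) implies R): every world accessible from c that forces not P implies (Q and P) (namely c) also forces (P implies R) implies R.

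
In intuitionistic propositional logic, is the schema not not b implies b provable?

No

This is double-negation elimination, which is not intuitionistically valid.
A Kripke countermodel: worlds u0, u1; order generated by u0 <= u1; atoms true at each world — u0:{}; u1:{b}.
u0 does not force not not b implies b: already at u0 itself, u0 forces not not b but u0 does not force b.
u0 lacks atom b, so u0 does not force b.
So the root u0 does not force the formula.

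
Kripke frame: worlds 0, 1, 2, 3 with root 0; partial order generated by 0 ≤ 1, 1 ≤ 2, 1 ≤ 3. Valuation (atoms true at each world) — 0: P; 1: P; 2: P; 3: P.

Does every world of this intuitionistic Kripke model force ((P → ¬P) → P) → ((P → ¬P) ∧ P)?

Not every world: 0 ⊮ ((P → ¬P) → P) → ((P → ¬P) ∧ P).
0 ⊮ ((P → ¬P) → P) → ((P → ¬P) ∧ P): already at 0 itself, 0 ⊩ (P → ¬P) → P but 0 ⊮ (P → ¬P) ∧ P.
0 ⊮ (P → ¬P) ∧ P since 0 fails P → ¬P.

No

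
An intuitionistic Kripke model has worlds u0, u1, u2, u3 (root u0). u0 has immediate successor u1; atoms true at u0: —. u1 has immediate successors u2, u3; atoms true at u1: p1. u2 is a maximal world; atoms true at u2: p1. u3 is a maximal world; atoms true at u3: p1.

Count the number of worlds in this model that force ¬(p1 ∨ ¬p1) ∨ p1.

u0: does not force it — u0 ⊮ ¬(p1 ∨ ¬p1) ∨ p1: neither disjunct is forced at u0.
u1: forces it.
u2: forces it.
u3: forces it.
Worlds forcing the formula: {u1, u2, u3}.

3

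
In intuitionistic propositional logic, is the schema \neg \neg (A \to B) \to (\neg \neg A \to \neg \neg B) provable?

Yes

This is the distribution of double negation over implication, which is intuitionistically derivable.
Assume \neg \neg (A \to B) and \neg \neg A; suppose \neg B. Then A \to B would give \neg A (by contraposition), contradicting \neg \neg A; so \neg (A \to B), contradicting \neg \neg (A \to B). Hence \neg \neg B.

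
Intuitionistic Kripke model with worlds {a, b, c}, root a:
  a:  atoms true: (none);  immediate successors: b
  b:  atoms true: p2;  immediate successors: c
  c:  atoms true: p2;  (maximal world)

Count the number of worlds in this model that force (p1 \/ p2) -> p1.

a: does not force it — a ||-/- (p1 \/ p2) -> p1: at the accessible world b, b ||- p1 \/ p2 but b ||-/- p1.
b: does not force it — b ||-/- (p1 \/ p2) -> p1: already at b itself, b ||- p1 \/ p2 but b ||-/- p1.
c: does not force it — c ||-/- (p1 \/ p2) -> p1: already at c itself, c ||- p1 \/ p2 but c ||-/- p1.
Worlds forcing the formula: { }.

0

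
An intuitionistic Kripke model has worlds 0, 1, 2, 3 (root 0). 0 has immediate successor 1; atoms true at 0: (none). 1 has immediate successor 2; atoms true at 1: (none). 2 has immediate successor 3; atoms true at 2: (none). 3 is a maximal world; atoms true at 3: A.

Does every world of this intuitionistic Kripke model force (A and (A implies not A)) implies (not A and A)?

0 forces (A and (A implies not A)) implies (not A and A) vacuously: no world accessible from 0 forces the antecedent A and (A implies not A).
Since the root 0 forces (A and (A implies not A)) implies (not A and A) and forcing is persistent (monotone upward), every world forces it.

Yes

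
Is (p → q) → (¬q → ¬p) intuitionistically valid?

This is the forward direction of contraposition, which is intuitionistically derivable.
Assume p → q and ¬q. If p held then q would follow, contradicting ¬q; so ¬p.

Yes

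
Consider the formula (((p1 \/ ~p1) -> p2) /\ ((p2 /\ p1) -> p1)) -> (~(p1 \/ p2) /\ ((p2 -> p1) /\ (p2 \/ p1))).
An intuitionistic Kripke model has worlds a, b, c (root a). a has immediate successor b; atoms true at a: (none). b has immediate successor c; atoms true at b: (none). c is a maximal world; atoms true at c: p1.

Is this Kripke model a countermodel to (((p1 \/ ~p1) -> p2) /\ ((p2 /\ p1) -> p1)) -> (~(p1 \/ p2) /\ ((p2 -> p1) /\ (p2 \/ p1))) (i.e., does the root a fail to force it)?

a ||- (((p1 \/ ~p1) -> p2) /\ ((p2 /\ p1) -> p1)) -> (~(p1 \/ p2) /\ ((p2 -> p1) /\ (p2 \/ p1))) vacuously: no world accessible from a forces the antecedent ((p1 \/ ~p1) -> p2) /\ ((p2 /\ p1) -> p1).
So the root a forces (((p1 \/ ~p1) -> p2) /\ ((p2 /\ p1) -> p1)) -> (~(p1 \/ p2) /\ ((p2 -> p1) /\ (p2 \/ p1))); the model is not a countermodel.

No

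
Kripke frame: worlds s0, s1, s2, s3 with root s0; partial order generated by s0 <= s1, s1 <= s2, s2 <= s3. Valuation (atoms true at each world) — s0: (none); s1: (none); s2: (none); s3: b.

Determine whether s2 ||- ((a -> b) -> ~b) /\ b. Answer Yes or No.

s2 ||-/- ((a -> b) -> ~b) /\ b since s2 fails (a -> b) -> ~b.

No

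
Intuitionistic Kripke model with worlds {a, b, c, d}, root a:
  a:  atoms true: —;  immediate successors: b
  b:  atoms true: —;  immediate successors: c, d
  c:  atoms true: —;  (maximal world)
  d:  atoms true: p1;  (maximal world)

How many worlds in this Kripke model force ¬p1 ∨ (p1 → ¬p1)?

1

a: does not force it — a ⊮ ¬p1 ∨ (p1 → ¬p1): neither disjunct is forced at a.
b: does not force it — b ⊮ ¬p1 ∨ (p1 → ¬p1): neither disjunct is forced at b.
c: forces it.
d: does not force it — d ⊮ ¬p1 ∨ (p1 → ¬p1): neither disjunct is forced at d.
Worlds forcing the formula: {c}.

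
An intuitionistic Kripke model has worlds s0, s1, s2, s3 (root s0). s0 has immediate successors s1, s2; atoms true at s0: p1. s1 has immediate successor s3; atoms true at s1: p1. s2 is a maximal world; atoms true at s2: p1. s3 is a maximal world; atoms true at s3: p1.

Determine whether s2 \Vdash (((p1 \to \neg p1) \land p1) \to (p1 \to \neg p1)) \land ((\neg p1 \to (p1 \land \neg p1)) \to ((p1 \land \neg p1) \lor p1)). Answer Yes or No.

s2 \Vdash (((p1 \to \neg p1) \land p1) \to (p1 \to \neg p1)) \land ((\neg p1 \to (p1 \land \neg p1)) \to ((p1 \land \neg p1) \lor p1)) since s2 forces both conjuncts.

Yes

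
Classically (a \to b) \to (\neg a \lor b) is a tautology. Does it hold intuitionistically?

This is the material-implication-as-disjunction principle, which is not intuitionistically valid.
A Kripke countermodel: worlds u, v; order generated by u \le v; atoms true at each world — u:{}; v:{a,b}.
u \nVdash (a \to b) \to (\neg a \lor b): already at u itself, u \Vdash a \to b but u \nVdash \neg a \lor b.
u \nVdash \neg a \lor b: neither disjunct is forced at u.
u \nVdash \neg a since v is accessible from u and v \Vdash a.
So the root u does not force the formula.

No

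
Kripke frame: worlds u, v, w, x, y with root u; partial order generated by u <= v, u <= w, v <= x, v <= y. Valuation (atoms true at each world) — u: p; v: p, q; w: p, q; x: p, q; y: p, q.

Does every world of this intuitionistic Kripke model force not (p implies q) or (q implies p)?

u forces not (p implies q) or (q implies p) via the disjunct q implies p.
Since the root u forces not (p implies q) or (q implies p) and forcing is persistent (monotone upward), every world forces it.

Yes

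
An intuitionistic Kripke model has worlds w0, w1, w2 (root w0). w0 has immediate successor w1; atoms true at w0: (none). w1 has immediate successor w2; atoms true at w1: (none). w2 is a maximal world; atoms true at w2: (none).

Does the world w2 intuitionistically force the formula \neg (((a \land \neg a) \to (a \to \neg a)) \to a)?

w2 \Vdash \neg (((a \land \neg a) \to (a \to \neg a)) \to a): no world accessible from w2 forces ((a \land \neg a) \to (a \to \neg a)) \to a.

Yes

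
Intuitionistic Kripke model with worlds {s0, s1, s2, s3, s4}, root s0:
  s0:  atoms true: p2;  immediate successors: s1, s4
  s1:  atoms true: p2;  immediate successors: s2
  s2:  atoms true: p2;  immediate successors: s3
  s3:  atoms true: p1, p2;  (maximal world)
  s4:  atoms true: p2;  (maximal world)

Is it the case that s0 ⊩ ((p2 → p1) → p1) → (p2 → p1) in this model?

s0 ⊮ ((p2 → p1) → p1) → (p2 → p1): already at s0 itself, s0 ⊩ (p2 → p1) → p1 but s0 ⊮ p2 → p1.
s0 ⊮ p2 → p1: already at s0 itself, s0 ⊩ p2 but s0 ⊮ p1.
s0 lacks atom p1, so s0 ⊮ p1.

No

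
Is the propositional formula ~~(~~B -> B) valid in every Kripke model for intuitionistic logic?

Yes

This is the double negation of double-negation elimination, which is intuitionistically derivable.
By Glivenko's theorem the double negation of any classical propositional tautology is intuitionistically provable; ~~B -> B is classically a tautology.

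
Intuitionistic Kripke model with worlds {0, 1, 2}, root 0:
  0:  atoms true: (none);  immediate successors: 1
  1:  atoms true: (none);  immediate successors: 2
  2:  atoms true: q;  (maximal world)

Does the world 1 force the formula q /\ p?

No

1 ||-/- q /\ p since 1 fails q.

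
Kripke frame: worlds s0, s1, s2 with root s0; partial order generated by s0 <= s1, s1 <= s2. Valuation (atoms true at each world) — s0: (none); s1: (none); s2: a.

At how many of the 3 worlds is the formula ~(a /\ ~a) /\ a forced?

s0: does not force it — s0 ||-/- ~(a /\ ~a) /\ a since s0 fails a.
s1: does not force it — s1 ||-/- ~(a /\ ~a) /\ a since s1 fails a.
s2: forces it.
Worlds forcing the formula: {s2}.

1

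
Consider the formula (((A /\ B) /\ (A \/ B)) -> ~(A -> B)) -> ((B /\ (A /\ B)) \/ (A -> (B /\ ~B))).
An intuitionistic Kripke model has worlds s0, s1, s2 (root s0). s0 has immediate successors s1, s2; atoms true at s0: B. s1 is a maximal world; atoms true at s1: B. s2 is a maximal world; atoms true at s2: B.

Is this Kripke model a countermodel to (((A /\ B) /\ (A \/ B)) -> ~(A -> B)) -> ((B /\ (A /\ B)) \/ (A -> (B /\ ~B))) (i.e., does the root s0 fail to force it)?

s0 ||- (((A /\ B) /\ (A \/ B)) -> ~(A -> B)) -> ((B /\ (A /\ B)) \/ (A -> (B /\ ~B))): every world accessible from s0 that forces ((A /\ B) /\ (A \/ B)) -> ~(A -> B) (namely s0, s1, s2) also forces (B /\ (A /\ B)) \/ (A -> (B /\ ~B)).
So the root s0 forces (((A /\ B) /\ (A \/ B)) -> ~(A -> B)) -> ((B /\ (A /\ B)) \/ (A -> (B /\ ~B))); the model is not a countermodel.

No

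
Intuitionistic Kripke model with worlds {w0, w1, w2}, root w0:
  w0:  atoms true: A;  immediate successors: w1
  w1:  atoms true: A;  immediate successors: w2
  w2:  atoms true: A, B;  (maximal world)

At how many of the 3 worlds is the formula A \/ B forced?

w0: forces it.
w1: forces it.
w2: forces it.
Worlds forcing the formula: {w0, w1, w2}.

3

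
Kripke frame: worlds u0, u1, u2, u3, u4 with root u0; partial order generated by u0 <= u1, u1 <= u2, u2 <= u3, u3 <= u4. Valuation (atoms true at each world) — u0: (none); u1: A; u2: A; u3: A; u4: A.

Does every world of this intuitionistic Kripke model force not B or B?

u0 forces not B or B via the disjunct not B.
Since the root u0 forces not B or B and forcing is persistent (monotone upward), every world forces it.

Yes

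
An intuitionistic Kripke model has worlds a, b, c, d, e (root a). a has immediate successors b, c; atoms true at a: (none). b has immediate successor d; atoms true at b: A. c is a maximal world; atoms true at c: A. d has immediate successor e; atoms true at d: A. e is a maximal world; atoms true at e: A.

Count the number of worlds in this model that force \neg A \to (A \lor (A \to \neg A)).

5

a: forces it.
b: forces it.
c: forces it.
d: forces it.
e: forces it.
Worlds forcing the formula: {a, b, c, d, e}.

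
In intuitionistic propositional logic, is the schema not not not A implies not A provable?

This is triple-negation reduction, which is intuitionistically derivable.
Assume not not not A and suppose A. Then not not A (double-negation introduction), contradicting not not not A. So not A.

Yes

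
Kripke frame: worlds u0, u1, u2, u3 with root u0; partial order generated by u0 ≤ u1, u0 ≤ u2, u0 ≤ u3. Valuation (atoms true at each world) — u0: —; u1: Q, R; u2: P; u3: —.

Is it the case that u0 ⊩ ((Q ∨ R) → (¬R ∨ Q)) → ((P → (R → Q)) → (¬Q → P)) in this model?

No

u0 ⊮ ((Q ∨ R) → (¬R ∨ Q)) → ((P → (R → Q)) → (¬Q → P)): already at u0 itself, u0 ⊩ (Q ∨ R) → (¬R ∨ Q) but u0 ⊮ (P → (R → Q)) → (¬Q → P).
u0 ⊮ (P → (R → Q)) → (¬Q → P): already at u0 itself, u0 ⊩ P → (R → Q) but u0 ⊮ ¬Q → P.
u0 ⊮ ¬Q → P: at the accessible world u3, u3 ⊩ ¬Q but u3 ⊮ P.
u3 lacks atom P, so u3 ⊮ P.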